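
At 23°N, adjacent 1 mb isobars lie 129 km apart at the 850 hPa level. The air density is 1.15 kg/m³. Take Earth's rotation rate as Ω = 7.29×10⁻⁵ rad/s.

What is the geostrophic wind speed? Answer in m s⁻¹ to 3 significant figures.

Coriolis parameter at 23°N:
f = 2Ω sin φ = 2 × 7.29×10⁻⁵ × sin 23° = 5.70×10⁻⁵ s⁻¹
Pressure gradient: |∂P/∂n| = 100 Pa / 129000 m = 7.75×10⁻⁴ Pa/m
Geostrophic balance (pressure-gradient force = Coriolis force):
V_g = (1/(fρ)) |∂P/∂n| = 7.75×10⁻⁴ / (5.70×10⁻⁵ × 1.15) = 11.8 m/s

11.8 m s⁻¹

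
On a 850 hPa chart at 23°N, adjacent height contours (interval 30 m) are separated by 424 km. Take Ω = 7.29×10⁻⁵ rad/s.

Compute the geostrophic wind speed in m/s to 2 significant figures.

Coriolis parameter at 23°N:
f = 2Ω sin φ = 2 × 7.29×10⁻⁵ × sin 23° = 5.70×10⁻⁵ s⁻¹
Height gradient: |∂Z/∂n| = 30 m / 424000 m = 7.08×10⁻⁵
On a pressure surface, geostrophic balance gives V_g = (g/f)|∂Z/∂n|:
V_g = 9.81 × 7.08×10⁻⁵ / 5.70×10⁻⁵ = 12.2 m/s

12 m/s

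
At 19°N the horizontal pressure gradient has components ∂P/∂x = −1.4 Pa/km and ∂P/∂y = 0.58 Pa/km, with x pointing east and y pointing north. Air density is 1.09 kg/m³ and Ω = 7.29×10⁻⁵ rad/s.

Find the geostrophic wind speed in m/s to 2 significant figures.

Coriolis parameter at 19°N:
f = 2Ω sin φ = 2 × 7.29×10⁻⁵ × sin 19° = 4.75×10⁻⁵ s⁻¹
Component geostrophic relations (x east, y north):
u_g = −(1/(fρ)) ∂P/∂y,  v_g = (1/(fρ)) ∂P/∂x
u_g = −(0.58×10⁻³)/(4.75×10⁻⁵ × 1.09) = −11.2 m/s;  v_g = (−1.4×10⁻³)/(4.75×10⁻⁵ × 1.09) = −27.1 m/s
|V_g| = √(u_g² + v_g²) = 29.3 m/s

29 m/s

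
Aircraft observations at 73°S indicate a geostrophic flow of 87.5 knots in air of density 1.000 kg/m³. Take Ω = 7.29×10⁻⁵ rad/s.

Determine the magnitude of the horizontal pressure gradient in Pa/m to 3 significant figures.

Coriolis parameter at 73°S:
f = 2Ω sin φ = 2 × 7.29×10⁻⁵ × sin 73° = 1.39×10⁻⁴ s⁻¹
Wind speed in SI: 87.5 knots = 45.0 m/s
Geostrophic balance rearranged: |∂P/∂n| = f ρ V_g
|∂P/∂n| = 1.39×10⁻⁴ × 1.000 × 45.0 = 6.28×10⁻³ Pa/m

6.28×10⁻³ Pa/m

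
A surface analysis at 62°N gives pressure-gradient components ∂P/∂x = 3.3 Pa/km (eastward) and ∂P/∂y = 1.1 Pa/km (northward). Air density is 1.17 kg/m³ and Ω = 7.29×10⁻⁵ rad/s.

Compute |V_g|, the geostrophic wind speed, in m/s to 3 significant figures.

Coriolis parameter at 62°N:
f = 2Ω sin φ = 2 × 7.29×10⁻⁵ × sin 62° = 1.29×10⁻⁴ s⁻¹
Component geostrophic relations (x east, y north):
u_g = −(1/(fρ)) ∂P/∂y,  v_g = (1/(fρ)) ∂P/∂x
u_g = −(1.1×10⁻³)/(1.29×10⁻⁴ × 1.17) = −7.30 m/s;  v_g = (3.3×10⁻³)/(1.29×10⁻⁴ × 1.17) = 21.9 m/s
|V_g| = √(u_g² + v_g²) = 23.1 m/s

23.1 m/s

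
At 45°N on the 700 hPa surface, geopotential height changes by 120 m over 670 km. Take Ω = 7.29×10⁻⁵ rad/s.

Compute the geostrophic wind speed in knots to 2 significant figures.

Coriolis parameter at 45°N:
f = 2Ω sin φ = 2 × 7.29×10⁻⁵ × sin 45° = 1.03×10⁻⁴ s⁻¹
Height gradient: |∂Z/∂n| = 120 m / 670000 m = 1.79×10⁻⁴
On a pressure surface, geostrophic balance gives V_g = (g/f)|∂Z/∂n|:
V_g = 9.81 × 1.79×10⁻⁴ / 1.03×10⁻⁴ = 17.0 m/s
Converting: 17.0 m/s × 1.944 = 33 knots

33 knots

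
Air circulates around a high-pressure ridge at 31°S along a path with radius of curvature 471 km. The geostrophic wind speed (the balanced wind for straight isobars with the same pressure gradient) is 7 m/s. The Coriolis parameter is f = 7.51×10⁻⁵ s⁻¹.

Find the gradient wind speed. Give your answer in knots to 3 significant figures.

18.7 knots

Around a high, pressure-gradient force acts outward with centrifugal, so Coriolis balances both:
fV = (1/ρ)|∂P/∂n| + V²/R  →  V² − fR·V + fR·V_g = 0
With fR = 7.51×10⁻⁵ × 471×10³ m = 35.4 m/s:
V = [fR − √((fR)² − 4 fR V_g)]/2 = [35.4 − √(35.4² − 4×35.4×7)]/2 = 9.61 m/s
Supergeostrophic (V > V_g = 7 m/s), as expected around a high.
Converting: 9.61 m/s × 1.944 = 18.7 knots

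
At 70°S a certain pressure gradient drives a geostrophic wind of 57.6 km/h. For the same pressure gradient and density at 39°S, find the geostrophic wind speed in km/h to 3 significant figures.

With the same pressure gradient and density, V_g ∝ 1/f ∝ 1/sin φ.
V₂ = V₁ · sin φ₁ / sin φ₂ = 57.6 × sin 70° / sin 39°
V₂ = 57.6 × 0.9397/0.6293 = 86.0 km/h

86.0 km/h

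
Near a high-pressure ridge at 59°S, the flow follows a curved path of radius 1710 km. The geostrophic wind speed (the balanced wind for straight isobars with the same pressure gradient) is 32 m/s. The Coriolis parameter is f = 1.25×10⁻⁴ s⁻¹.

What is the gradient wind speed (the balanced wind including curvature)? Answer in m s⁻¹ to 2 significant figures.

39 m s⁻¹

Around a high, pressure-gradient force acts outward with centrifugal, so Coriolis balances both:
fV = (1/ρ)|∂P/∂n| + V²/R  →  V² − fR·V + fR·V_g = 0
With fR = 1.25×10⁻⁴ × 1710×10³ m = 214 m/s:
V = [fR − √((fR)² − 4 fR V_g)]/2 = [214 − √(214² − 4×214×32)]/2 = 39.2 m/s
Supergeostrophic (V > V_g = 32 m/s), as expected around a high.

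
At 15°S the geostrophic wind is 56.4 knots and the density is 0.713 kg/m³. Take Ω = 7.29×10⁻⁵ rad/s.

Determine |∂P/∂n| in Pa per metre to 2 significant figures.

Coriolis parameter at 15°S:
f = 2Ω sin φ = 2 × 7.29×10⁻⁵ × sin 15° = 3.77×10⁻⁵ s⁻¹
Wind speed in SI: 56.4 knots = 29.0 m/s
Geostrophic balance rearranged: |∂P/∂n| = f ρ V_g
|∂P/∂n| = 3.77×10⁻⁵ × 0.713 × 29.0 = 7.81×10⁻⁴ Pa/m

7.8×10⁻⁴ Pa/m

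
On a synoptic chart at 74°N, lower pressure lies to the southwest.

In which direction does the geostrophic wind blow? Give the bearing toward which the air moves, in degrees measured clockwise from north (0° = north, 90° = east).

315°

The pressure-gradient force points toward the southwest (bearing 225°).
Geostrophic balance: in the Northern Hemisphere the Coriolis force deflects motion to the right, so the geostrophic wind blows 90° to the right of the pressure-gradient force (low pressure on the left).
Rotating 225° by 90° clockwise gives 315° — the wind blows toward the northwest.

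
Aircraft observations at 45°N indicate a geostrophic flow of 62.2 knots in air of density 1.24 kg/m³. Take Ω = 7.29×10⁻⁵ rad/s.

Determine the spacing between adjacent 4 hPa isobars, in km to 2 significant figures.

Coriolis parameter at 45°N:
f = 2Ω sin φ = 2 × 7.29×10⁻⁵ × sin 45° = 1.03×10⁻⁴ s⁻¹
Wind speed in SI: 62.2 knots = 32.0 m/s
Geostrophic balance rearranged: |∂P/∂n| = f ρ V_g
|∂P/∂n| = 1.03×10⁻⁴ × 1.24 × 32.0 = 4.09×10⁻³ Pa/m
Isobar spacing: Δn = ΔP/|∂P/∂n| = 400 Pa / 4.09×10⁻³ Pa/m = 97784 m ≈ 98 km

98 km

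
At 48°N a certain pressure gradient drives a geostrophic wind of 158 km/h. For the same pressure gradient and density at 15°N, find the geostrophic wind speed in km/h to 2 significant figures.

450 km/h

With the same pressure gradient and density, V_g ∝ 1/f ∝ 1/sin φ.
V₂ = V₁ · sin φ₁ / sin φ₂ = 158 × sin 48° / sin 15°
V₂ = 158 × 0.7431/0.2588 = 450 km/h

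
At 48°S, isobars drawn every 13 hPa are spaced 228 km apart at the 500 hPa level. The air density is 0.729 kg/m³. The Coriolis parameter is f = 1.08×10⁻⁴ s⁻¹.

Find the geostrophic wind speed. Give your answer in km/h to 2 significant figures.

260 km/h

Pressure gradient: |∂P/∂n| = 1300 Pa / 228000 m = 5.70×10⁻³ Pa/m
Geostrophic balance (pressure-gradient force = Coriolis force):
V_g = (1/(fρ)) |∂P/∂n| = 5.70×10⁻³ / (1.08×10⁻⁴ × 0.729) = 72.4 m/s
Converting: 72.4 m/s × 3.6 = 260 km/h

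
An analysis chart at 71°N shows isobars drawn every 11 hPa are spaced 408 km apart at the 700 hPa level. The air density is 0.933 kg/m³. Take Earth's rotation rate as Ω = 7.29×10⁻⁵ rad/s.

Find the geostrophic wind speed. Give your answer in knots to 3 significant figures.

Coriolis parameter at 71°N:
f = 2Ω sin φ = 2 × 7.29×10⁻⁵ × sin 71° = 1.38×10⁻⁴ s⁻¹
Pressure gradient: |∂P/∂n| = 1100 Pa / 408000 m = 2.70×10⁻³ Pa/m
Geostrophic balance (pressure-gradient force = Coriolis force):
V_g = (1/(fρ)) |∂P/∂n| = 2.70×10⁻³ / (1.38×10⁻⁴ × 0.933) = 21.0 m/s
Converting: 21.0 m/s × 1.944 = 40.7 knots

40.7 knots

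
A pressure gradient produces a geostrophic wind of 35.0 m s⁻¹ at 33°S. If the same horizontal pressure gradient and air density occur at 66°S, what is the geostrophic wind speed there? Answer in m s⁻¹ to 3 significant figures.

With the same pressure gradient and density, V_g ∝ 1/f ∝ 1/sin φ.
V₂ = V₁ · sin φ₁ / sin φ₂ = 35.0 × sin 33° / sin 66°
V₂ = 35.0 × 0.5446/0.9135 = 20.9 m s⁻¹

20.9 m s⁻¹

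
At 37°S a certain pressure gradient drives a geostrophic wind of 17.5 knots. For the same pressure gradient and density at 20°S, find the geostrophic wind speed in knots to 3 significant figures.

With the same pressure gradient and density, V_g ∝ 1/f ∝ 1/sin φ.
V₂ = V₁ · sin φ₁ / sin φ₂ = 17.5 × sin 37° / sin 20°
V₂ = 17.5 × 0.6018/0.3420 = 30.8 knots

30.8 knots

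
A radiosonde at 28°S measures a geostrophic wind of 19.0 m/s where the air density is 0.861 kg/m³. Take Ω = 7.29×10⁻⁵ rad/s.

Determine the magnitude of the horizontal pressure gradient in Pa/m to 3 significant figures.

1.12×10⁻³ Pa/m

Coriolis parameter at 28°S:
f = 2Ω sin φ = 2 × 7.29×10⁻⁵ × sin 28° = 6.84×10⁻⁵ s⁻¹
Geostrophic balance rearranged: |∂P/∂n| = f ρ V_g
|∂P/∂n| = 6.84×10⁻⁵ × 0.861 × 19.0 = 1.12×10⁻³ Pa/m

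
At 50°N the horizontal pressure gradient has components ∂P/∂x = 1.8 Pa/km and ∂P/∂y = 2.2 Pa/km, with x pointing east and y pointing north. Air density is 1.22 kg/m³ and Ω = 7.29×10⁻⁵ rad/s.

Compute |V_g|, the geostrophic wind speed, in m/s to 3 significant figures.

Coriolis parameter at 50°N:
f = 2Ω sin φ = 2 × 7.29×10⁻⁵ × sin 50° = 1.12×10⁻⁴ s⁻¹
Component geostrophic relations (x east, y north):
u_g = −(1/(fρ)) ∂P/∂y,  v_g = (1/(fρ)) ∂P/∂x
u_g = −(2.2×10⁻³)/(1.12×10⁻⁴ × 1.22) = −16.1 m/s;  v_g = (1.8×10⁻³)/(1.12×10⁻⁴ × 1.22) = 13.2 m/s
|V_g| = √(u_g² + v_g²) = 20.9 m/s

20.9 m/s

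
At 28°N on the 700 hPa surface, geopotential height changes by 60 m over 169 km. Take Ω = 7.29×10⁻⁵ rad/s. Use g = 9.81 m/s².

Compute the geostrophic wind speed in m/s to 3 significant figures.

Coriolis parameter at 28°N:
f = 2Ω sin φ = 2 × 7.29×10⁻⁵ × sin 28° = 6.84×10⁻⁵ s⁻¹
Height gradient: |∂Z/∂n| = 60 m / 169000 m = 3.55×10⁻⁴
On a pressure surface, geostrophic balance gives V_g = (g/f)|∂Z/∂n|:
V_g = 9.81 × 3.55×10⁻⁴ / 6.84×10⁻⁵ = 50.9 m/s

50.9 m/s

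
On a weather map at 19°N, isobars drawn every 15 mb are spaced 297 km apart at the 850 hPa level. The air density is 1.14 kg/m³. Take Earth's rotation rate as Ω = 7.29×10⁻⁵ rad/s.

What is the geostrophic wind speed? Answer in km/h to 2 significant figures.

340 km/h

Coriolis parameter at 19°N:
f = 2Ω sin φ = 2 × 7.29×10⁻⁵ × sin 19° = 4.75×10⁻⁵ s⁻¹
Pressure gradient: |∂P/∂n| = 1500 Pa / 297000 m = 5.05×10⁻³ Pa/m
Geostrophic balance (pressure-gradient force = Coriolis force):
V_g = (1/(fρ)) |∂P/∂n| = 5.05×10⁻³ / (4.75×10⁻⁵ × 1.14) = 93.3 m/s
Converting: 93.3 m/s × 3.6 = 340 km/h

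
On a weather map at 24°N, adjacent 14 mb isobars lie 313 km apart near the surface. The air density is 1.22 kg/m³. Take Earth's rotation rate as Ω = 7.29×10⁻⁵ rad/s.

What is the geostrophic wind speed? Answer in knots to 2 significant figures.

120 knots

Coriolis parameter at 24°N:
f = 2Ω sin φ = 2 × 7.29×10⁻⁵ × sin 24° = 5.93×10⁻⁵ s⁻¹
Pressure gradient: |∂P/∂n| = 1400 Pa / 313000 m = 4.47×10⁻³ Pa/m
Geostrophic balance (pressure-gradient force = Coriolis force):
V_g = (1/(fρ)) |∂P/∂n| = 4.47×10⁻³ / (5.93×10⁻⁵ × 1.22) = 61.8 m/s
Converting: 61.8 m/s × 1.944 = 120 knots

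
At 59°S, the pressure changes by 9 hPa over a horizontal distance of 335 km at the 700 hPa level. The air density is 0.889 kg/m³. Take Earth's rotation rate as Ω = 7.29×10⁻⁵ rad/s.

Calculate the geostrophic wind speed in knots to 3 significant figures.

Coriolis parameter at 59°S:
f = 2Ω sin φ = 2 × 7.29×10⁻⁵ × sin 59° = 1.25×10⁻⁴ s⁻¹
Pressure gradient: |∂P/∂n| = 900 Pa / 335000 m = 2.69×10⁻³ Pa/m
Geostrophic balance (pressure-gradient force = Coriolis force):
V_g = (1/(fρ)) |∂P/∂n| = 2.69×10⁻³ / (1.25×10⁻⁴ × 0.889) = 24.2 m/s
Converting: 24.2 m/s × 1.944 = 47.0 knots

47.0 knots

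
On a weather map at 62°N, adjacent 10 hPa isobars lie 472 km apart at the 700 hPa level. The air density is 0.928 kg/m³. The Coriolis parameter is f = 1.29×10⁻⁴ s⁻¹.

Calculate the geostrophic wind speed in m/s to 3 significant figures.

17.7 m/s

Pressure gradient: |∂P/∂n| = 1000 Pa / 472000 m = 2.12×10⁻³ Pa/m
Geostrophic balance (pressure-gradient force = Coriolis force):
V_g = (1/(fρ)) |∂P/∂n| = 2.12×10⁻³ / (1.29×10⁻⁴ × 0.928) = 17.7 m/s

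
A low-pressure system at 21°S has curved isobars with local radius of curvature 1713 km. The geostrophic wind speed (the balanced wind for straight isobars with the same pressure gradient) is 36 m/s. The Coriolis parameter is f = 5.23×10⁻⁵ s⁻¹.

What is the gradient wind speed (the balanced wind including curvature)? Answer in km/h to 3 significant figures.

Around a low, centrifugal force acts outward with Coriolis, so pressure-gradient force balances both:
(1/ρ)|∂P/∂n| = fV + V²/R  →  V² + fR·V − fR·V_g = 0
With fR = 5.23×10⁻⁵ × 1713×10³ m = 89.6 m/s:
V = [−fR + √((fR)² + 4 fR V_g)]/2 = [−89.6 + √(89.6² + 4×89.6×36)]/2 = 27.5 m/s
Subgeostrophic (V < V_g = 36 m/s), as expected around a low.
Converting: 27.5 m/s × 3.6 = 99.1 km/h

99.1 km/h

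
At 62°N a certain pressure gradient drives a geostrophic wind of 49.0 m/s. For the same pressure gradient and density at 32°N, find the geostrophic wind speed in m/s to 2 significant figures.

82 m/s

With the same pressure gradient and density, V_g ∝ 1/f ∝ 1/sin φ.
V₂ = V₁ · sin φ₁ / sin φ₂ = 49.0 × sin 62° / sin 32°
V₂ = 49.0 × 0.8829/0.5299 = 82 m/s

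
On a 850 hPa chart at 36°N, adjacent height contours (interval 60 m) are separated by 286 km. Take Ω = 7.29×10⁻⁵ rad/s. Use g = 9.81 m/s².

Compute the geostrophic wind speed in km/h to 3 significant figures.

86.5 km/h

Coriolis parameter at 36°N:
f = 2Ω sin φ = 2 × 7.29×10⁻⁵ × sin 36° = 8.57×10⁻⁵ s⁻¹
Height gradient: |∂Z/∂n| = 60 m / 286000 m = 2.10×10⁻⁴
On a pressure surface, geostrophic balance gives V_g = (g/f)|∂Z/∂n|:
V_g = 9.81 × 2.10×10⁻⁴ / 8.57×10⁻⁵ = 24.0 m/s
Converting: 24.0 m/s × 3.6 = 86.5 km/h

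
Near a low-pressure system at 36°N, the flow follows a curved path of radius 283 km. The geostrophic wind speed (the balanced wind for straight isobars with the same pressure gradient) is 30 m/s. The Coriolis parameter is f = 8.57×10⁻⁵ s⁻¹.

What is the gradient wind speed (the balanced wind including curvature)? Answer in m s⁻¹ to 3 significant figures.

17.4 m s⁻¹

Around a low, centrifugal force acts outward with Coriolis, so pressure-gradient force balances both:
(1/ρ)|∂P/∂n| = fV + V²/R  →  V² + fR·V − fR·V_g = 0
With fR = 8.57×10⁻⁵ × 283×10³ m = 24.3 m/s:
V = [−fR + √((fR)² + 4 fR V_g)]/2 = [−24.3 + √(24.3² + 4×24.3×30)]/2 = 17.4 m/s
Subgeostrophic (V < V_g = 30 m/s), as expected around a low.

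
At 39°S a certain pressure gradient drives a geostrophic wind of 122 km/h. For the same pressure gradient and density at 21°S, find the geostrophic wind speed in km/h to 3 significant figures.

214 km/h

With the same pressure gradient and density, V_g ∝ 1/f ∝ 1/sin φ.
V₂ = V₁ · sin φ₁ / sin φ₂ = 122 × sin 39° / sin 21°
V₂ = 122 × 0.6293/0.3584 = 214 km/h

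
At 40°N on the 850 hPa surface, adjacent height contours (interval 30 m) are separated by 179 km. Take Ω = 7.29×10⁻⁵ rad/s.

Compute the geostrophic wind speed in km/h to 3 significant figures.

Coriolis parameter at 40°N:
f = 2Ω sin φ = 2 × 7.29×10⁻⁵ × sin 40° = 9.37×10⁻⁵ s⁻¹
Height gradient: |∂Z/∂n| = 30 m / 179000 m = 1.68×10⁻⁴
On a pressure surface, geostrophic balance gives V_g = (g/f)|∂Z/∂n|:
V_g = 9.81 × 1.68×10⁻⁴ / 9.37×10⁻⁵ = 17.5 m/s
Converting: 17.5 m/s × 3.6 = 63.2 km/h

63.2 km/h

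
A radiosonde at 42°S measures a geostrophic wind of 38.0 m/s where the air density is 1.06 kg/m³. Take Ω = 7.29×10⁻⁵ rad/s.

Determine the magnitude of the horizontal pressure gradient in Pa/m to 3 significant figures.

Coriolis parameter at 42°S:
f = 2Ω sin φ = 2 × 7.29×10⁻⁵ × sin 42° = 9.76×10⁻⁵ s⁻¹
Geostrophic balance rearranged: |∂P/∂n| = f ρ V_g
|∂P/∂n| = 9.76×10⁻⁵ × 1.06 × 38.0 = 3.93×10⁻³ Pa/m

3.93×10⁻³ Pa/m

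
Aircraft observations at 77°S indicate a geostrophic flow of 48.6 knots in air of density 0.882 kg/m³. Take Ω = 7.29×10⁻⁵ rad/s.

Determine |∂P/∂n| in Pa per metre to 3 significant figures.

Coriolis parameter at 77°S:
f = 2Ω sin φ = 2 × 7.29×10⁻⁵ × sin 77° = 1.42×10⁻⁴ s⁻¹
Wind speed in SI: 48.6 knots = 25.0 m/s
Geostrophic balance rearranged: |∂P/∂n| = f ρ V_g
|∂P/∂n| = 1.42×10⁻⁴ × 0.882 × 25.0 = 3.13×10⁻³ Pa/m

3.13×10⁻³ Pa/m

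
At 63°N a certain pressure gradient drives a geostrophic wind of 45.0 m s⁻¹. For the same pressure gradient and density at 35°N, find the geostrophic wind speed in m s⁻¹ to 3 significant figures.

69.9 m s⁻¹

With the same pressure gradient and density, V_g ∝ 1/f ∝ 1/sin φ.
V₂ = V₁ · sin φ₁ / sin φ₂ = 45.0 × sin 63° / sin 35°
V₂ = 45.0 × 0.8910/0.5736 = 69.9 m s⁻¹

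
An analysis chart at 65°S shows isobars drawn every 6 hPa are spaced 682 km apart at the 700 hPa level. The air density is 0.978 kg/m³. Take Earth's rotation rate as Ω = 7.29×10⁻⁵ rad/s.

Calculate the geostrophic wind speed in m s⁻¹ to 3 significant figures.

Coriolis parameter at 65°S:
f = 2Ω sin φ = 2 × 7.29×10⁻⁵ × sin 65° = 1.32×10⁻⁴ s⁻¹
Pressure gradient: |∂P/∂n| = 600 Pa / 682000 m = 8.80×10⁻⁴ Pa/m
Geostrophic balance (pressure-gradient force = Coriolis force):
V_g = (1/(fρ)) |∂P/∂n| = 8.80×10⁻⁴ / (1.32×10⁻⁴ × 0.978) = 6.81 m/s

6.81 m s⁻¹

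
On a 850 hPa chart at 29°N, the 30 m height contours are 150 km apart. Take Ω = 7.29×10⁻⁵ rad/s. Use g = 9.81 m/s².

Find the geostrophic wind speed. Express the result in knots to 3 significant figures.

Coriolis parameter at 29°N:
f = 2Ω sin φ = 2 × 7.29×10⁻⁵ × sin 29° = 7.07×10⁻⁵ s⁻¹
Height gradient: |∂Z/∂n| = 30 m / 150000 m = 2.00×10⁻⁴
On a pressure surface, geostrophic balance gives V_g = (g/f)|∂Z/∂n|:
V_g = 9.81 × 2.00×10⁻⁴ / 7.07×10⁻⁵ = 27.8 m/s
Converting: 27.8 m/s × 1.944 = 54.0 knots

54.0 knots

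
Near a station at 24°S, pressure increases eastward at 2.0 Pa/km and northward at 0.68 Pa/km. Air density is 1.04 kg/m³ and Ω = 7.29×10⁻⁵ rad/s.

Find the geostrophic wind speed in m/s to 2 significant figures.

Coriolis parameter at 24°S:
f = 2Ω sin φ = 2 × 7.29×10⁻⁵ × sin 24° = 5.93×10⁻⁵ s⁻¹
In the Southern Hemisphere f is negative: f = −5.93×10⁻⁵ s⁻¹.
Component geostrophic relations (x east, y north):
u_g = −(1/(fρ)) ∂P/∂y,  v_g = (1/(fρ)) ∂P/∂x
u_g = −(0.68×10⁻³)/(−5.93×10⁻⁵ × 1.04) = 11.0 m/s;  v_g = (2.0×10⁻³)/(−5.93×10⁻⁵ × 1.04) = −32.4 m/s
|V_g| = √(u_g² + v_g²) = 34.3 m/s

34 m/s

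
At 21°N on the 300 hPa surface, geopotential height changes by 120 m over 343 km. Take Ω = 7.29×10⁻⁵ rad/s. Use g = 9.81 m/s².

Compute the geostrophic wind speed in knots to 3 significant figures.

Coriolis parameter at 21°N:
f = 2Ω sin φ = 2 × 7.29×10⁻⁵ × sin 21° = 5.23×10⁻⁵ s⁻¹
Height gradient: |∂Z/∂n| = 120 m / 343000 m = 3.50×10⁻⁴
On a pressure surface, geostrophic balance gives V_g = (g/f)|∂Z/∂n|:
V_g = 9.81 × 3.50×10⁻⁴ / 5.23×10⁻⁵ = 65.7 m/s
Converting: 65.7 m/s × 1.944 = 128 knots

128 knots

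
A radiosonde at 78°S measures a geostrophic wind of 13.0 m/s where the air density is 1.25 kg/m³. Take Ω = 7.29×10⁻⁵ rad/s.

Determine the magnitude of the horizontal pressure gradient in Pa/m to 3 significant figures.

2.32×10⁻³ Pa/m

Coriolis parameter at 78°S:
f = 2Ω sin φ = 2 × 7.29×10⁻⁵ × sin 78° = 1.43×10⁻⁴ s⁻¹
Geostrophic balance rearranged: |∂P/∂n| = f ρ V_g
|∂P/∂n| = 1.43×10⁻⁴ × 1.25 × 13.0 = 2.32×10⁻³ Pa/m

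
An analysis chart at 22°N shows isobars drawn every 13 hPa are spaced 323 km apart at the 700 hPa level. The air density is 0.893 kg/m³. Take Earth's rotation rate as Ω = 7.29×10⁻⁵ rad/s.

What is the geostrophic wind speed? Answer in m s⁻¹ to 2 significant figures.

Coriolis parameter at 22°N:
f = 2Ω sin φ = 2 × 7.29×10⁻⁵ × sin 22° = 5.46×10⁻⁵ s⁻¹
Pressure gradient: |∂P/∂n| = 1300 Pa / 323000 m = 4.02×10⁻³ Pa/m
Geostrophic balance (pressure-gradient force = Coriolis force):
V_g = (1/(fρ)) |∂P/∂n| = 4.02×10⁻³ / (5.46×10⁻⁵ × 0.893) = 82.5 m/s

83 m s⁻¹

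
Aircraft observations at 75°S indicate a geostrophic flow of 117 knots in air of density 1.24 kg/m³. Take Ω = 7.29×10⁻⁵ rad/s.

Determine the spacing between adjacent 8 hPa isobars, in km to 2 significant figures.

Coriolis parameter at 75°S:
f = 2Ω sin φ = 2 × 7.29×10⁻⁵ × sin 75° = 1.41×10⁻⁴ s⁻¹
Wind speed in SI: 117 knots = 60.2 m/s
Geostrophic balance rearranged: |∂P/∂n| = f ρ V_g
|∂P/∂n| = 1.41×10⁻⁴ × 1.24 × 60.2 = 1.05×10⁻² Pa/m
Isobar spacing: Δn = ΔP/|∂P/∂n| = 800 Pa / 1.05×10⁻² Pa/m = 76110 m ≈ 76 km

76 km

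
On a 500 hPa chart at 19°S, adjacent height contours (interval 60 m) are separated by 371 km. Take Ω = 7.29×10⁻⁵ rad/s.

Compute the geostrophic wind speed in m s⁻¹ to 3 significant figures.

33.4 m s⁻¹

Coriolis parameter at 19°S:
f = 2Ω sin φ = 2 × 7.29×10⁻⁵ × sin 19° = 4.75×10⁻⁵ s⁻¹
Height gradient: |∂Z/∂n| = 60 m / 371000 m = 1.62×10⁻⁴
On a pressure surface, geostrophic balance gives V_g = (g/f)|∂Z/∂n|:
V_g = 9.81 × 1.62×10⁻⁴ / 4.75×10⁻⁵ = 33.4 m/s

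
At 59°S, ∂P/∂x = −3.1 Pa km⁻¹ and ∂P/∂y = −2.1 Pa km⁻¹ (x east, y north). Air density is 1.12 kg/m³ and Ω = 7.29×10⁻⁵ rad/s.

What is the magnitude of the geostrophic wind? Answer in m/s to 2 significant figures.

Coriolis parameter at 59°S:
f = 2Ω sin φ = 2 × 7.29×10⁻⁵ × sin 59° = 1.25×10⁻⁴ s⁻¹
In the Southern Hemisphere f is negative: f = −1.25×10⁻⁴ s⁻¹.
Component geostrophic relations (x east, y north):
u_g = −(1/(fρ)) ∂P/∂y,  v_g = (1/(fρ)) ∂P/∂x
u_g = −(−2.1×10⁻³)/(−1.25×10⁻⁴ × 1.12) = −15.0 m/s;  v_g = (−3.1×10⁻³)/(−1.25×10⁻⁴ × 1.12) = 22.1 m/s
|V_g| = √(u_g² + v_g²) = 26.8 m/s

27 m/s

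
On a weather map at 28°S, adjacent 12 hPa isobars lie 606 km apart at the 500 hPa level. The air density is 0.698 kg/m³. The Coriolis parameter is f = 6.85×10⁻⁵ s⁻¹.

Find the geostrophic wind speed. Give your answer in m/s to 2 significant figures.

Pressure gradient: |∂P/∂n| = 1200 Pa / 606000 m = 1.98×10⁻³ Pa/m
Geostrophic balance (pressure-gradient force = Coriolis force):
V_g = (1/(fρ)) |∂P/∂n| = 1.98×10⁻³ / (6.85×10⁻⁵ × 0.698) = 41.4 m/s

41 m/s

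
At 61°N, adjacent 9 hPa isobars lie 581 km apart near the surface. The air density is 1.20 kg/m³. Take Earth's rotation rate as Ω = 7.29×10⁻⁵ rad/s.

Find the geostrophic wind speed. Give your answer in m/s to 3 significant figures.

Coriolis parameter at 61°N:
f = 2Ω sin φ = 2 × 7.29×10⁻⁵ × sin 61° = 1.28×10⁻⁴ s⁻¹
Pressure gradient: |∂P/∂n| = 900 Pa / 581000 m = 1.55×10⁻³ Pa/m
Geostrophic balance (pressure-gradient force = Coriolis force):
V_g = (1/(fρ)) |∂P/∂n| = 1.55×10⁻³ / (1.28×10⁻⁴ × 1.20) = 10.1 m/s

10.1 m/s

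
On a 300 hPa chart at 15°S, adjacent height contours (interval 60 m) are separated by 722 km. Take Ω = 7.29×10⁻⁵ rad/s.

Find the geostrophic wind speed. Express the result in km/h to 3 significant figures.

77.8 km/h

Coriolis parameter at 15°S:
f = 2Ω sin φ = 2 × 7.29×10⁻⁵ × sin 15° = 3.77×10⁻⁵ s⁻¹
Height gradient: |∂Z/∂n| = 60 m / 722000 m = 8.31×10⁻⁵
On a pressure surface, geostrophic balance gives V_g = (g/f)|∂Z/∂n|:
V_g = 9.81 × 8.31×10⁻⁵ / 3.77×10⁻⁵ = 21.6 m/s
Converting: 21.6 m/s × 3.6 = 77.8 km/h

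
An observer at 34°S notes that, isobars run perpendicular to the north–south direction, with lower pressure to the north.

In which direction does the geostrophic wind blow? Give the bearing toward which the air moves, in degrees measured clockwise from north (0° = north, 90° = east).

The pressure-gradient force points toward the north (bearing 000°).
Geostrophic balance: in the Southern Hemisphere the Coriolis force deflects motion to the left, so the geostrophic wind blows 90° to the left of the pressure-gradient force (low pressure on the right).
Rotating 000° by 90° counterclockwise gives 270° — the wind blows toward the west.

270°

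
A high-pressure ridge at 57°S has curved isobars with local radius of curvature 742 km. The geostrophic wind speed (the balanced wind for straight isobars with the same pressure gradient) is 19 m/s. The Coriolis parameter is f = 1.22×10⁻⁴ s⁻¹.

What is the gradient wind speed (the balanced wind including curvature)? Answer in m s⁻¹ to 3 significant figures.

27.1 m s⁻¹

Around a high, pressure-gradient force acts outward with centrifugal, so Coriolis balances both:
fV = (1/ρ)|∂P/∂n| + V²/R  →  V² − fR·V + fR·V_g = 0
With fR = 1.22×10⁻⁴ × 742×10³ m = 90.5 m/s:
V = [fR − √((fR)² − 4 fR V_g)]/2 = [90.5 − √(90.5² − 4×90.5×19)]/2 = 27.1 m/s
Supergeostrophic (V > V_g = 19 m/s), as expected around a high.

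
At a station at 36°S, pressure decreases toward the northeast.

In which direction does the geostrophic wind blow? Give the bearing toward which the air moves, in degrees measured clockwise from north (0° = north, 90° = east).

The pressure-gradient force points toward the northeast (bearing 045°).
Geostrophic balance: in the Southern Hemisphere the Coriolis force deflects motion to the left, so the geostrophic wind blows 90° to the left of the pressure-gradient force (low pressure on the right).
Rotating 045° by 90° counterclockwise gives 315° — the wind blows toward the northwest.

315°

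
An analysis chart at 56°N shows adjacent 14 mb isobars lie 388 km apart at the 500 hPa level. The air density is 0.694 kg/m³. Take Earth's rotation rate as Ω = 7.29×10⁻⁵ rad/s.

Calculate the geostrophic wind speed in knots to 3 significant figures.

Coriolis parameter at 56°N:
f = 2Ω sin φ = 2 × 7.29×10⁻⁵ × sin 56° = 1.21×10⁻⁴ s⁻¹
Pressure gradient: |∂P/∂n| = 1400 Pa / 388000 m = 3.61×10⁻³ Pa/m
Geostrophic balance (pressure-gradient force = Coriolis force):
V_g = (1/(fρ)) |∂P/∂n| = 3.61×10⁻³ / (1.21×10⁻⁴ × 0.694) = 43.0 m/s
Converting: 43.0 m/s × 1.944 = 83.6 knots

83.6 knots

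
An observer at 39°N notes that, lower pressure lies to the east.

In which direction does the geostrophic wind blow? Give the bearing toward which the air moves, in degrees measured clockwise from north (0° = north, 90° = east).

180°

The pressure-gradient force points toward the east (bearing 090°).
Geostrophic balance: in the Northern Hemisphere the Coriolis force deflects motion to the right, so the geostrophic wind blows 90° to the right of the pressure-gradient force (low pressure on the left).
Rotating 090° by 90° clockwise gives 180° — the wind blows toward the south.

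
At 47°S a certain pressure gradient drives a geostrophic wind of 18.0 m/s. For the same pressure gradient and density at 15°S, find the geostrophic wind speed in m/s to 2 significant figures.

With the same pressure gradient and density, V_g ∝ 1/f ∝ 1/sin φ.
V₂ = V₁ · sin φ₁ / sin φ₂ = 18.0 × sin 47° / sin 15°
V₂ = 18.0 × 0.7314/0.2588 = 51 m/s

51 m/s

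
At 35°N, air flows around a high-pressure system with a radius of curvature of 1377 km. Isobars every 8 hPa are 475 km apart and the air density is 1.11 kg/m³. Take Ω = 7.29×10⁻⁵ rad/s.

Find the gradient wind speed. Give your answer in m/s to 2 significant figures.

Coriolis parameter at 35°N:
f = 2Ω sin φ = 2 × 7.29×10⁻⁵ × sin 35° = 8.36×10⁻⁵ s⁻¹
Pressure gradient: |∂P/∂n| = 800 Pa / 475000 m = 1.68×10⁻³ Pa/m
Geostrophic speed: V_g = |∂P/∂n|/(fρ) = 1.68×10⁻³/(8.36×10⁻⁵ × 1.11) = 18.1 m/s
Around a high, pressure-gradient force acts outward with centrifugal, so Coriolis balances both:
fV = (1/ρ)|∂P/∂n| + V²/R  →  V² − fR·V + fR·V_g = 0
With fR = 8.36×10⁻⁵ × 1377×10³ m = 115 m/s:
V = [fR − √((fR)² − 4 fR V_g)]/2 = [115 − √(115² − 4×115×18.1)]/2 = 22.6 m/s
Supergeostrophic (V > V_g = 18.1 m/s), as expected around a high.

23 m/s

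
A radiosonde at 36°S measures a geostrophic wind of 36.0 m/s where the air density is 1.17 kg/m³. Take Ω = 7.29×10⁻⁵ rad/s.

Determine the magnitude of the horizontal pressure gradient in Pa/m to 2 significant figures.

Coriolis parameter at 36°S:
f = 2Ω sin φ = 2 × 7.29×10⁻⁵ × sin 36° = 8.57×10⁻⁵ s⁻¹
Geostrophic balance rearranged: |∂P/∂n| = f ρ V_g
|∂P/∂n| = 8.57×10⁻⁵ × 1.17 × 36.0 = 3.61×10⁻³ Pa/m

3.6×10⁻³ Pa/m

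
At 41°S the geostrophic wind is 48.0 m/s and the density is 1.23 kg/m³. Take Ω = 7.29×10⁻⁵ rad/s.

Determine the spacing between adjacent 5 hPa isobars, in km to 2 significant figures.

89 km

Coriolis parameter at 41°S:
f = 2Ω sin φ = 2 × 7.29×10⁻⁵ × sin 41° = 9.57×10⁻⁵ s⁻¹
Geostrophic balance rearranged: |∂P/∂n| = f ρ V_g
|∂P/∂n| = 9.57×10⁻⁵ × 1.23 × 48.0 = 5.65×10⁻³ Pa/m
Isobar spacing: Δn = ΔP/|∂P/∂n| = 500 Pa / 5.65×10⁻³ Pa/m = 88537 m ≈ 89 km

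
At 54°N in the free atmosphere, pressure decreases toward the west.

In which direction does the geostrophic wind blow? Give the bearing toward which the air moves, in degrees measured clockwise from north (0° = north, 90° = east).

The pressure-gradient force points toward the west (bearing 270°).
Geostrophic balance: in the Northern Hemisphere the Coriolis force deflects motion to the right, so the geostrophic wind blows 90° to the right of the pressure-gradient force (low pressure on the left).
Rotating 270° by 90° clockwise gives 000° — the wind blows toward the north.

000°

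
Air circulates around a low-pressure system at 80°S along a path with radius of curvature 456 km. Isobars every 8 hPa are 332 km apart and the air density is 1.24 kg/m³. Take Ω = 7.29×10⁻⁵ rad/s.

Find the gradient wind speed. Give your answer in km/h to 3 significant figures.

41.4 km/h

Coriolis parameter at 80°S:
f = 2Ω sin φ = 2 × 7.29×10⁻⁵ × sin 80° = 1.44×10⁻⁴ s⁻¹
Pressure gradient: |∂P/∂n| = 800 Pa / 332000 m = 2.41×10⁻³ Pa/m
Geostrophic speed: V_g = |∂P/∂n|/(fρ) = 2.41×10⁻³/(1.44×10⁻⁴ × 1.24) = 13.5 m/s
Around a low, centrifugal force acts outward with Coriolis, so pressure-gradient force balances both:
(1/ρ)|∂P/∂n| = fV + V²/R  →  V² + fR·V − fR·V_g = 0
With fR = 1.44×10⁻⁴ × 456×10³ m = 65.5 m/s:
V = [−fR + √((fR)² + 4 fR V_g)]/2 = [−65.5 + √(65.5² + 4×65.5×13.5)]/2 = 11.5 m/s
Subgeostrophic (V < V_g = 13.5 m/s), as expected around a low.
Converting: 11.5 m/s × 3.6 = 41.4 km/h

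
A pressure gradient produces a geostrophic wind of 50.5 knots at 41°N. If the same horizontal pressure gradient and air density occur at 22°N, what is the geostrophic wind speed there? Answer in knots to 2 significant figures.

88 knots

With the same pressure gradient and density, V_g ∝ 1/f ∝ 1/sin φ.
V₂ = V₁ · sin φ₁ / sin φ₂ = 50.5 × sin 41° / sin 22°
V₂ = 50.5 × 0.6561/0.3746 = 88 knots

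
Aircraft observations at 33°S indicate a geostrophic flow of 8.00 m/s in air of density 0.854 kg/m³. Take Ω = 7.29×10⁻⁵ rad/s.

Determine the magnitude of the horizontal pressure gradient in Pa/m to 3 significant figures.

5.43×10⁻⁴ Pa/m

Coriolis parameter at 33°S:
f = 2Ω sin φ = 2 × 7.29×10⁻⁵ × sin 33° = 7.94×10⁻⁵ s⁻¹
Geostrophic balance rearranged: |∂P/∂n| = f ρ V_g
|∂P/∂n| = 7.94×10⁻⁵ × 0.854 × 8.00 = 5.43×10⁻⁴ Pa/m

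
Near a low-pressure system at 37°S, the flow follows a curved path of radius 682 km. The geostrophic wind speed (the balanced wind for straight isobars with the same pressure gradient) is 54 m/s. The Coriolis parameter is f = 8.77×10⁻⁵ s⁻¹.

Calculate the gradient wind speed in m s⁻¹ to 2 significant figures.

Around a low, centrifugal force acts outward with Coriolis, so pressure-gradient force balances both:
(1/ρ)|∂P/∂n| = fV + V²/R  →  V² + fR·V − fR·V_g = 0
With fR = 8.77×10⁻⁵ × 682×10³ m = 59.8 m/s:
V = [−fR + √((fR)² + 4 fR V_g)]/2 = [−59.8 + √(59.8² + 4×59.8×54)]/2 = 34.3 m/s
Subgeostrophic (V < V_g = 54 m/s), as expected around a low.

34 m s⁻¹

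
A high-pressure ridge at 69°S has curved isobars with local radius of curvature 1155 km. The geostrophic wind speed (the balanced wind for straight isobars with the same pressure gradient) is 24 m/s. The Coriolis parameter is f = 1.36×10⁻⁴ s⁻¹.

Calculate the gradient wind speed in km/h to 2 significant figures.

110 km/h

Around a high, pressure-gradient force acts outward with centrifugal, so Coriolis balances both:
fV = (1/ρ)|∂P/∂n| + V²/R  →  V² − fR·V + fR·V_g = 0
With fR = 1.36×10⁻⁴ × 1155×10³ m = 157 m/s:
V = [fR − √((fR)² − 4 fR V_g)]/2 = [157 − √(157² − 4×157×24)]/2 = 29.6 m/s
Supergeostrophic (V > V_g = 24 m/s), as expected around a high.
Converting: 29.6 m/s × 3.6 = 110 km/h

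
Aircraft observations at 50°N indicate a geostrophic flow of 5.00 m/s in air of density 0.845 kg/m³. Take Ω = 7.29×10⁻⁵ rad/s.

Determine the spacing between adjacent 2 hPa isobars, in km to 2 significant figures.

Coriolis parameter at 50°N:
f = 2Ω sin φ = 2 × 7.29×10⁻⁵ × sin 50° = 1.12×10⁻⁴ s⁻¹
Geostrophic balance rearranged: |∂P/∂n| = f ρ V_g
|∂P/∂n| = 1.12×10⁻⁴ × 0.845 × 5.00 = 4.72×10⁻⁴ Pa/m
Isobar spacing: Δn = ΔP/|∂P/∂n| = 200 Pa / 4.72×10⁻⁴ Pa/m = 423830 m ≈ 420 km

420 km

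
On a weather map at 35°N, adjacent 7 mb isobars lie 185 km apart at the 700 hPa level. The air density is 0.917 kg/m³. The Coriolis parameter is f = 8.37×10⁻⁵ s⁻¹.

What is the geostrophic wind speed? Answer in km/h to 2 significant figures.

180 km/h

Pressure gradient: |∂P/∂n| = 700 Pa / 185000 m = 3.78×10⁻³ Pa/m
Geostrophic balance (pressure-gradient force = Coriolis force):
V_g = (1/(fρ)) |∂P/∂n| = 3.78×10⁻³ / (8.37×10⁻⁵ × 0.917) = 49.3 m/s
Converting: 49.3 m/s × 3.6 = 180 km/h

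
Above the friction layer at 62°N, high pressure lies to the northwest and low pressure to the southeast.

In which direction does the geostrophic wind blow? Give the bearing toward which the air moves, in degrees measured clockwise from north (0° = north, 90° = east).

225°

The pressure-gradient force points toward the southeast (bearing 135°).
Geostrophic balance: in the Northern Hemisphere the Coriolis force deflects motion to the right, so the geostrophic wind blows 90° to the right of the pressure-gradient force (low pressure on the left).
Rotating 135° by 90° clockwise gives 225° — the wind blows toward the southwest.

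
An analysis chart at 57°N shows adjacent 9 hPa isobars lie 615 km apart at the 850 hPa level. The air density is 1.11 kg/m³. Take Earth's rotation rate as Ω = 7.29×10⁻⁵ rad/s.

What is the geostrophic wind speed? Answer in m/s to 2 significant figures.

11 m/s

Coriolis parameter at 57°N:
f = 2Ω sin φ = 2 × 7.29×10⁻⁵ × sin 57° = 1.22×10⁻⁴ s⁻¹
Pressure gradient: |∂P/∂n| = 900 Pa / 615000 m = 1.46×10⁻³ Pa/m
Geostrophic balance (pressure-gradient force = Coriolis force):
V_g = (1/(fρ)) |∂P/∂n| = 1.46×10⁻³ / (1.22×10⁻⁴ × 1.11) = 10.8 m/s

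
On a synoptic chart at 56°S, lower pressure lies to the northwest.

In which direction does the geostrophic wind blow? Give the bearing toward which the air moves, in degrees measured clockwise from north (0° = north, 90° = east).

The pressure-gradient force points toward the northwest (bearing 315°).
Geostrophic balance: in the Southern Hemisphere the Coriolis force deflects motion to the left, so the geostrophic wind blows 90° to the left of the pressure-gradient force (low pressure on the right).
Rotating 315° by 90° counterclockwise gives 225° — the wind blows toward the southwest.

225°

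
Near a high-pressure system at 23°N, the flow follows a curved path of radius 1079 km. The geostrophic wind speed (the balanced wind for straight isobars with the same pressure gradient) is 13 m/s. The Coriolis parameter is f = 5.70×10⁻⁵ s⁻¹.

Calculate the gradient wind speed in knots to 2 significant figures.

36 knots

Around a high, pressure-gradient force acts outward with centrifugal, so Coriolis balances both:
fV = (1/ρ)|∂P/∂n| + V²/R  →  V² − fR·V + fR·V_g = 0
With fR = 5.70×10⁻⁵ × 1079×10³ m = 61.5 m/s:
V = [fR − √((fR)² − 4 fR V_g)]/2 = [61.5 − √(61.5² − 4×61.5×13)]/2 = 18.7 m/s
Supergeostrophic (V > V_g = 13 m/s), as expected around a high.
Converting: 18.7 m/s × 1.944 = 36 knots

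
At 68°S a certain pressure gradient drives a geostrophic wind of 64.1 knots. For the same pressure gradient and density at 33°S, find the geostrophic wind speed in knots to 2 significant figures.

With the same pressure gradient and density, V_g ∝ 1/f ∝ 1/sin φ.
V₂ = V₁ · sin φ₁ / sin φ₂ = 64.1 × sin 68° / sin 33°
V₂ = 64.1 × 0.9272/0.5446 = 110 knots

110 knots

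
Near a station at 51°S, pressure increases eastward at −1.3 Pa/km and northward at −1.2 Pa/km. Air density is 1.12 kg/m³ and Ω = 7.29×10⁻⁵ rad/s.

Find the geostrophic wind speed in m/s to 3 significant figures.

Coriolis parameter at 51°S:
f = 2Ω sin φ = 2 × 7.29×10⁻⁵ × sin 51° = 1.13×10⁻⁴ s⁻¹
In the Southern Hemisphere f is negative: f = −1.13×10⁻⁴ s⁻¹.
Component geostrophic relations (x east, y north):
u_g = −(1/(fρ)) ∂P/∂y,  v_g = (1/(fρ)) ∂P/∂x
u_g = −(−1.2×10⁻³)/(−1.13×10⁻⁴ × 1.12) = −9.46 m/s;  v_g = (−1.3×10⁻³)/(−1.13×10⁻⁴ × 1.12) = 10.2 m/s
|V_g| = √(u_g² + v_g²) = 13.9 m/s

13.9 m/s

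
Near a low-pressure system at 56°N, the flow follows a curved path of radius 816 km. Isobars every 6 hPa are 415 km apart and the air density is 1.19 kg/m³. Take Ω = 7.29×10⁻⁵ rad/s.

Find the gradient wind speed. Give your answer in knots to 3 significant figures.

17.9 knots

Coriolis parameter at 56°N:
f = 2Ω sin φ = 2 × 7.29×10⁻⁵ × sin 56° = 1.21×10⁻⁴ s⁻¹
Pressure gradient: |∂P/∂n| = 600 Pa / 415000 m = 1.45×10⁻³ Pa/m
Geostrophic speed: V_g = |∂P/∂n|/(fρ) = 1.45×10⁻³/(1.21×10⁻⁴ × 1.19) = 10.1 m/s
Around a low, centrifugal force acts outward with Coriolis, so pressure-gradient force balances both:
(1/ρ)|∂P/∂n| = fV + V²/R  →  V² + fR·V − fR·V_g = 0
With fR = 1.21×10⁻⁴ × 816×10³ m = 98.6 m/s:
V = [−fR + √((fR)² + 4 fR V_g)]/2 = [−98.6 + √(98.6² + 4×98.6×10.1)]/2 = 9.19 m/s
Subgeostrophic (V < V_g = 10.1 m/s), as expected around a low.
Converting: 9.19 m/s × 1.944 = 17.9 knots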